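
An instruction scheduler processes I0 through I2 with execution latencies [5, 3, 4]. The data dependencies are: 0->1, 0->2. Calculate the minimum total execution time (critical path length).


Compute longest path through dependency graph: dist(Ik) = max over predecessors of dist + latency(Ik).
dist(I0) = latency 5 = 5
dist(I1) = dist(I0) + 3 = 5 + 3 = 8
dist(I2) = dist(I0) + 4 = 5 + 4 = 9
Critical path = max dist = 9

9


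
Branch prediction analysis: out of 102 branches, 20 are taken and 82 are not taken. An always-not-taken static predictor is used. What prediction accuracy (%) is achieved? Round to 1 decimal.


Predictor: always-not-taken
Correct predictions = 82
Accuracy = 82 / 102 * 100 = 80.4%

80.4


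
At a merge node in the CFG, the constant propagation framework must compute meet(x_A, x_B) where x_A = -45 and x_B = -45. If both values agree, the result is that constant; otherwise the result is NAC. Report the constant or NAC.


Meet operation: if both paths give the same constant, result is that constant; if they differ, result is NAC (not-a-constant).
Path A: -45, Path B: -45 -> equal
Result: constant -> -45

-45


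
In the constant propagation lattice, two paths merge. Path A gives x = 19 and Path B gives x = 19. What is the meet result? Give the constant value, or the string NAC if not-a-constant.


Meet operation: if both paths give the same constant, result is that constant; if they differ, result is NAC (not-a-constant).
Path A: 19, Path B: 19 -> equal
Result: constant -> 19

19


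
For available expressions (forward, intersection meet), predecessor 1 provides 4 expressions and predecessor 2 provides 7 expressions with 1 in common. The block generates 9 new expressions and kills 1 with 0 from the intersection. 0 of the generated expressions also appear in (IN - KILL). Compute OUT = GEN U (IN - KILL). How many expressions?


IN = intersection of predecessors = 1
IN - KILL = 1 - 0 = 1
|OUT| = |GEN| + |IN - KILL| - |GEN ∩ (IN - KILL)| = 9 + 1 - 0 = 10

10


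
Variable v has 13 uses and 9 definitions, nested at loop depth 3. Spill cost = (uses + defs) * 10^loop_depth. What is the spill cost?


uses + defs = 13 + 9 = 22
10^3 = 1000
Spill cost = 22 * 1000 = 22000

22000


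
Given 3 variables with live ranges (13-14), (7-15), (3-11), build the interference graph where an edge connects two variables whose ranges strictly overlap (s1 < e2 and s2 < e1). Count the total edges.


Check all pairs for overlapping intervals.
Two intervals (s1,e1) and (s2,e2) overlap if s1 < e2 and s2 < e1.
v0 (13-14) vs v1..v2: overlaps v1 -> 1
v1 (7-15) vs v2: overlaps v2 -> 1
Total overlapping pairs = 1 + 1 = 2

2


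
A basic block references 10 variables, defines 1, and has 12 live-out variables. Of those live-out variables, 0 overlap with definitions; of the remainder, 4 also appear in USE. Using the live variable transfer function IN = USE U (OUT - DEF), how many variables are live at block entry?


OUT - DEF: 12 - 0 = 12
|IN| = |USE| + |OUT - DEF| - |USE ∩ (OUT - DEF)| = 10 + 12 - 4 = 18

18


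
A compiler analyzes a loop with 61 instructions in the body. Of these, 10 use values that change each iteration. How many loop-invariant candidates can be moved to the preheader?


Invariant candidates = total - loop-dependent
= 61 - 10 = 51

51


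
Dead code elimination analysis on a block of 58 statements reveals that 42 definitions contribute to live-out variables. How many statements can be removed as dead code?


Dead code = total statements - live definitions
= 58 - 42 = 16

16


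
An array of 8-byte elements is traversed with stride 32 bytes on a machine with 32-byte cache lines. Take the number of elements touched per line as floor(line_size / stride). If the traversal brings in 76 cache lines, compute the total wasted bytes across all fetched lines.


Elements per line = floor(32 / 32) = 1
Bytes used per line = 1 * 8 = 8
Wasted per line = 32 - 8 = 24
Total wasted = 24 * 76 = 1824

1824


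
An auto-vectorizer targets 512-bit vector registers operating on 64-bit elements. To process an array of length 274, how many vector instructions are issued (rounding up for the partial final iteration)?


Width = 512 / 64 = 8 elements per vector op
Iterations = ceil(274 / 8) = 35

35


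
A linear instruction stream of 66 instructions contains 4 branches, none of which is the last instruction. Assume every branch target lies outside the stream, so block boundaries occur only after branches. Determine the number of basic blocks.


With no in-sequence branch targets, the leaders are the first instruction plus the instruction after each branch.
Number of basic blocks = branches + 1
= 4 + 1 = 5

5


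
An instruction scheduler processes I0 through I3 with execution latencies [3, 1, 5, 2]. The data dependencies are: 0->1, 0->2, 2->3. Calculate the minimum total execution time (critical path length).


Compute longest path through dependency graph: dist(Ik) = max over predecessors of dist + latency(Ik).
dist(I0) = latency 3 = 3
dist(I1) = dist(I0) + 1 = 3 + 1 = 4
dist(I2) = dist(I0) + 5 = 3 + 5 = 8
dist(I3) = dist(I2) + 2 = 8 + 2 = 10
Critical path = max dist = 10

10


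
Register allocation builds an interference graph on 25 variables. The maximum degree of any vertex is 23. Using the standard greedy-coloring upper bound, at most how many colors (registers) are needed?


Greedy coloring never needs more than (max_degree + 1) colors: when coloring a vertex, at most max_degree neighbors are already colored.
Upper bound = 23 + 1 = 24

24


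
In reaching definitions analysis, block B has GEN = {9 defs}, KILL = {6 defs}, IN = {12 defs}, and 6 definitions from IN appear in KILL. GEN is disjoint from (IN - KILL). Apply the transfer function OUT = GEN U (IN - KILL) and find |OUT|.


IN - KILL: 12 - 6 = 6 surviving definitions
OUT = GEN + surviving = 9 + 6 = 15

15


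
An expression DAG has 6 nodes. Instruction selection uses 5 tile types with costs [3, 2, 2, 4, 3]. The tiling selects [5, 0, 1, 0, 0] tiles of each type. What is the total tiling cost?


Total cost = sum(count_i * cost_i)
= 5*3 + 0*2 + 1*2 + 0*4 + 0*3
= 17

17


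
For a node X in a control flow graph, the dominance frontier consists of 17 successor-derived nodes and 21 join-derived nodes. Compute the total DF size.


DF(X) = direct successor contributions + join point contributions
= 17 + 21 = 38

38


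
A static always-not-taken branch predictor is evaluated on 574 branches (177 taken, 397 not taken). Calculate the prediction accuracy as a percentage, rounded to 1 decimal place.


Predictor: always-not-taken
Correct predictions = 397
Accuracy = 397 / 574 * 100 = 69.2%

69.2


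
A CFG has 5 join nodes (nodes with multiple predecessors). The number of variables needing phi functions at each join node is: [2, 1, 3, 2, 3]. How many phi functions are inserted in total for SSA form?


Total phi functions = sum of phi functions at each join node
= 2 + 1 + 3 + 2 + 3 = 11

11


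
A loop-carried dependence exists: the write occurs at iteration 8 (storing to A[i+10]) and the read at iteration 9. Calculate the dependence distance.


Distance = read iteration - write iteration
= 9 - 8 = 1

1


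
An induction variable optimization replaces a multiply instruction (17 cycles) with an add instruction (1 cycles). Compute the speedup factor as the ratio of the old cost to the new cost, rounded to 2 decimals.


Ratio = mult_cost / add_cost = 17 / 1 = 17.0

17.0


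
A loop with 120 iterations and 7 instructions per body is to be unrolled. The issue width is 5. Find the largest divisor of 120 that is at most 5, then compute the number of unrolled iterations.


Largest divisor of 120 <= 5 is 5
New iterations = 120 / 5 = 24

24


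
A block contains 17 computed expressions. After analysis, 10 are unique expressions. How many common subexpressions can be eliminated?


CSE count = total expressions - unique expressions
= 17 - 10 = 7

7


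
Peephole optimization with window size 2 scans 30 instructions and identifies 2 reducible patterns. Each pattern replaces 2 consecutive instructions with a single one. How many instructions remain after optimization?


Each match removes 1 instructions.
Total removed = 2 * 1 = 2
Remaining = 30 - 2 = 28

28


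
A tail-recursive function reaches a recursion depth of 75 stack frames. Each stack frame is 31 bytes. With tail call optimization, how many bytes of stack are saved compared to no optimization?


Without TCO: 75 * 31 = 2325 bytes
With TCO: reuse 1 frame = 31 bytes
Savings = 2325 - 31 = 2294

2294


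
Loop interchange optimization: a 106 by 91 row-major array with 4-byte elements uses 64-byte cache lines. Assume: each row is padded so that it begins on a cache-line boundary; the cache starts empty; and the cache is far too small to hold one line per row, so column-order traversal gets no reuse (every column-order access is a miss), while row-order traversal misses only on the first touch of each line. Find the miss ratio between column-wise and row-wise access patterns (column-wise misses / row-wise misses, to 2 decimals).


Each row occupies 91 * 4 = 364 bytes and starts on a line boundary, so it spans ceil(364 / 64) = 6 cache lines.
Row-major traversal misses (one per line touched): 106 * ceil(91 * 4 / 64) = 636
Column-major traversal misses (no reuse, every access misses): 106 * 91 = 9646
Ratio = 9646 / 636 = 15.17

15.17


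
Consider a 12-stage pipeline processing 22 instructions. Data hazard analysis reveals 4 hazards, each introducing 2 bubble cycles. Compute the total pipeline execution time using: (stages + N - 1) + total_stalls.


Base cycles = 12 + 22 - 1 = 33
Total stalls = 4 * 2 = 8
Total = 33 + 8 = 41

41


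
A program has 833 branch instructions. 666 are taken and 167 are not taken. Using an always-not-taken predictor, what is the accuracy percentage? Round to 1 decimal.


Predictor: always-not-taken
Correct predictions = 167
Accuracy = 167 / 833 * 100 = 20.0%

20.0


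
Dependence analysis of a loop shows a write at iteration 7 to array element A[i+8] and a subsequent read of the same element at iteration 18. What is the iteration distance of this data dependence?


Distance = read iteration - write iteration
= 18 - 7 = 11

11


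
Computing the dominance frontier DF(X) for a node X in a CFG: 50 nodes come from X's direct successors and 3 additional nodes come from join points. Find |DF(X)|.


DF(X) = direct successor contributions + join point contributions
= 50 + 3 = 53

53


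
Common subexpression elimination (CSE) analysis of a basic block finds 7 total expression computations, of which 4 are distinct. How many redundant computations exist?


CSE count = total expressions - unique expressions
= 7 - 4 = 3

3


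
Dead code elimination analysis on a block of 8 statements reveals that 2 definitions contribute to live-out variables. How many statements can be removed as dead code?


Dead code = total statements - live definitions
= 8 - 2 = 6

6


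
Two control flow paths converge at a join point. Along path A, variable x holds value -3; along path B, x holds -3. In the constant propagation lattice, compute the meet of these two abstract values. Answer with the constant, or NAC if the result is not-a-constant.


Meet operation: if both paths give the same constant, result is that constant; if they differ, result is NAC (not-a-constant).
Path A: -3, Path B: -3 -> equal
Result: constant -> -3

-3


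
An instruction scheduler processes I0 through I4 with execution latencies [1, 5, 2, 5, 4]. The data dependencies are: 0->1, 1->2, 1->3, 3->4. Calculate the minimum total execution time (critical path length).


Compute longest path through dependency graph: dist(Ik) = max over predecessors of dist + latency(Ik).
dist(I0) = latency 1 = 1
dist(I1) = dist(I0) + 5 = 1 + 5 = 6
dist(I2) = dist(I1) + 2 = 6 + 2 = 8
dist(I3) = dist(I1) + 5 = 6 + 5 = 11
dist(I4) = dist(I3) + 4 = 11 + 4 = 15
Critical path = max dist = 15

15


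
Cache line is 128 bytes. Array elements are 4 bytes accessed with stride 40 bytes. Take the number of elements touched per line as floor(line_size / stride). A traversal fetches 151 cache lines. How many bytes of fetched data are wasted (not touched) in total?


Elements per line = floor(128 / 40) = 3
Bytes used per line = 3 * 4 = 12
Wasted per line = 128 - 12 = 116
Total wasted = 116 * 151 = 17516

17516


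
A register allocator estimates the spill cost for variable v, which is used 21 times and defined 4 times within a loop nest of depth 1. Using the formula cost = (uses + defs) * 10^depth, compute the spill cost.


uses + defs = 21 + 4 = 25
10^1 = 10
Spill cost = 25 * 10 = 250

250


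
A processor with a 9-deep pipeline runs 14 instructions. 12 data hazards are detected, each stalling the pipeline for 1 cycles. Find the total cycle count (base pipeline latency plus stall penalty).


Base cycles = 9 + 14 - 1 = 22
Total stalls = 12 * 1 = 12
Total = 22 + 12 = 34

34


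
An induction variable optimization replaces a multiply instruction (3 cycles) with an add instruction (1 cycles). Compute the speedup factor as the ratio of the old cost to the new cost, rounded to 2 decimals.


Ratio = mult_cost / add_cost = 3 / 1 = 3.0

3.0


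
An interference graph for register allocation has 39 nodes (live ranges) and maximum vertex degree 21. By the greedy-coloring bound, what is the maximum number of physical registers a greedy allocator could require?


Greedy coloring never needs more than (max_degree + 1) colors: when coloring a vertex, at most max_degree neighbors are already colored.
Upper bound = 21 + 1 = 22

22


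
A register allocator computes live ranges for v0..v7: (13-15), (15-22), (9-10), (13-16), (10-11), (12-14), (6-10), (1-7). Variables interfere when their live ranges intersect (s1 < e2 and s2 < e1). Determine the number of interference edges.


Check all pairs for overlapping intervals.
Two intervals (s1,e1) and (s2,e2) overlap if s1 < e2 and s2 < e1.
v0 (13-15) vs v1..v7: overlaps v3, v5 -> 2
v1 (15-22) vs v2..v7: overlaps v3 -> 1
v2 (9-10) vs v3..v7: overlaps v6 -> 1
v3 (13-16) vs v4..v7: overlaps v5 -> 1
v4 (10-11) vs v5..v7: overlaps none -> 0
v5 (12-14) vs v6..v7: overlaps none -> 0
v6 (6-10) vs v7: overlaps v7 -> 1
Total overlapping pairs = 2 + 1 + 1 + 1 + 0 + 0 + 1 = 6

6


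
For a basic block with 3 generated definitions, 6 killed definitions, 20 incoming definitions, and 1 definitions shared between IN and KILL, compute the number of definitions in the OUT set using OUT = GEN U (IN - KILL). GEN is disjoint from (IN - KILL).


IN - KILL: 20 - 1 = 19 surviving definitions
OUT = GEN + surviving = 3 + 19 = 22

22


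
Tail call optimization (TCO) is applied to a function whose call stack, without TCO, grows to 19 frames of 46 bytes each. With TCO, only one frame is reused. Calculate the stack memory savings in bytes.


Without TCO: 19 * 46 = 874 bytes
With TCO: reuse 1 frame = 46 bytes
Savings = 874 - 46 = 828

828


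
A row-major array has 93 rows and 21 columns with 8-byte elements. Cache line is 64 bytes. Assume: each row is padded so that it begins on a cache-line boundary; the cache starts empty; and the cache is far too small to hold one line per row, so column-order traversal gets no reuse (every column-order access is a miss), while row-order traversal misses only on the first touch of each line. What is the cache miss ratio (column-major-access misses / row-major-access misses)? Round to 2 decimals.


Each row occupies 21 * 8 = 168 bytes and starts on a line boundary, so it spans ceil(168 / 64) = 3 cache lines.
Row-major traversal misses (one per line touched): 93 * ceil(21 * 8 / 64) = 279
Column-major traversal misses (no reuse, every access misses): 93 * 21 = 1953
Ratio = 1953 / 279 = 7.0

7.0


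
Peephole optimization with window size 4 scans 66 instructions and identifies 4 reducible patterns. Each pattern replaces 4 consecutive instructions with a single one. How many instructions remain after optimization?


Each match removes 3 instructions.
Total removed = 4 * 3 = 12
Remaining = 66 - 12 = 54

54


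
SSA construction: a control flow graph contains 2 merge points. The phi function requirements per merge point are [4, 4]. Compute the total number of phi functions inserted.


Total phi functions = sum of phi functions at each join node
= 4 + 4 = 8

8


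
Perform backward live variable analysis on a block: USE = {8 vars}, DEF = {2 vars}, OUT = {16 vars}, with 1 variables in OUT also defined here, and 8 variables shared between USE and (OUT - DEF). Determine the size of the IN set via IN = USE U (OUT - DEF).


OUT - DEF: 16 - 1 = 15
|IN| = |USE| + |OUT - DEF| - |USE ∩ (OUT - DEF)| = 8 + 15 - 8 = 15

15


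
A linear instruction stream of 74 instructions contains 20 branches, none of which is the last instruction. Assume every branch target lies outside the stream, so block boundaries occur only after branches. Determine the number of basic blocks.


With no in-sequence branch targets, the leaders are the first instruction plus the instruction after each branch.
Number of basic blocks = branches + 1
= 20 + 1 = 21

21


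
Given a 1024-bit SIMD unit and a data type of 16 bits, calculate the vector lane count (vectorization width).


Width = SIMD bits / data type bits
= 1024 / 16 = 64

64


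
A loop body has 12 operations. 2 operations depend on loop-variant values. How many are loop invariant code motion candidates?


Invariant candidates = total - loop-dependent
= 12 - 2 = 10

10


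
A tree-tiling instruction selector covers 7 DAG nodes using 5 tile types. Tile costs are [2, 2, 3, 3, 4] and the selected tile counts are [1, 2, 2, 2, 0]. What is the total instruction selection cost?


Total cost = sum(count_i * cost_i)
= 1*2 + 2*2 + 2*3 + 2*3 + 0*4
= 18

18


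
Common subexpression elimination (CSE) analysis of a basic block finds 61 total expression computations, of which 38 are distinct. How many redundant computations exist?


CSE count = total expressions - unique expressions
= 61 - 38 = 23

23


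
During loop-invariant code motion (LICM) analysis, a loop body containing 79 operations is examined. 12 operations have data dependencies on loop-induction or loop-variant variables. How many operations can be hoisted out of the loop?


Invariant candidates = total - loop-dependent
= 79 - 12 = 67

67


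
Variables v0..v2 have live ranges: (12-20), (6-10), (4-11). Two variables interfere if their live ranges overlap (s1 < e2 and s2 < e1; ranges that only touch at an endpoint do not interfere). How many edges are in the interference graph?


Check all pairs for overlapping intervals.
Two intervals (s1,e1) and (s2,e2) overlap if s1 < e2 and s2 < e1.
v0 (12-20) vs v1..v2: overlaps none -> 0
v1 (6-10) vs v2: overlaps v2 -> 1
Total overlapping pairs = 0 + 1 = 1

1


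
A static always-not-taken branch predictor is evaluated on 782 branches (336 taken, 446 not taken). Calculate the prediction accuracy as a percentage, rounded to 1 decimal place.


Predictor: always-not-taken
Correct predictions = 446
Accuracy = 446 / 782 * 100 = 57.0%

57.0


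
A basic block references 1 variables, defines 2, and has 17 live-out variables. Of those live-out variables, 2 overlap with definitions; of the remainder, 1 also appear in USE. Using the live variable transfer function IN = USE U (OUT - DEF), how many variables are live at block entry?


OUT - DEF: 17 - 2 = 15
|IN| = |USE| + |OUT - DEF| - |USE ∩ (OUT - DEF)| = 1 + 15 - 1 = 15

15


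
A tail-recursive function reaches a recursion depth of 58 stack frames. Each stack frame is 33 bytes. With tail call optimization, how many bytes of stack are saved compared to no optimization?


Without TCO: 58 * 33 = 1914 bytes
With TCO: reuse 1 frame = 33 bytes
Savings = 1914 - 33 = 1881

1881


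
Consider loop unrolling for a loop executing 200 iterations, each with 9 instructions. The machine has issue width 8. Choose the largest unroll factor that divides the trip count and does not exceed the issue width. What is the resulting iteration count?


Largest divisor of 200 <= 8 is 8
New iterations = 200 / 8 = 25

25


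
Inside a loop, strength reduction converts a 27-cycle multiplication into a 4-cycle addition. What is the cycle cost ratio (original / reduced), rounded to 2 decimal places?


Ratio = mult_cost / add_cost = 27 / 4 = 6.75

6.75


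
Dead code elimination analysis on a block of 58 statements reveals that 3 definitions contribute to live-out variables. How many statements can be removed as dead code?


Dead code = total statements - live definitions
= 58 - 3 = 55

55


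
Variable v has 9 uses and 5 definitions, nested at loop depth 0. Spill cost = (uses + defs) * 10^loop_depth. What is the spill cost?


uses + defs = 9 + 5 = 14
10^0 = 1
Spill cost = 14 * 1 = 14

14


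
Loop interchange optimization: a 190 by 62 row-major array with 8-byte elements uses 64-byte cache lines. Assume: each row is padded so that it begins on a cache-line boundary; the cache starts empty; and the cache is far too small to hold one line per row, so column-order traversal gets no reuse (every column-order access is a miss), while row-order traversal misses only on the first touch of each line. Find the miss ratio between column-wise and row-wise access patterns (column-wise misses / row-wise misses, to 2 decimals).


Each row occupies 62 * 8 = 496 bytes and starts on a line boundary, so it spans ceil(496 / 64) = 8 cache lines.
Row-major traversal misses (one per line touched): 190 * ceil(62 * 8 / 64) = 1520
Column-major traversal misses (no reuse, every access misses): 190 * 62 = 11780
Ratio = 11780 / 1520 = 7.75

7.75


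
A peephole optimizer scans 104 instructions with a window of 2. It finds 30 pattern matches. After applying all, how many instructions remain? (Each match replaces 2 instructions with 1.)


Each match removes 1 instructions.
Total removed = 30 * 1 = 30
Remaining = 104 - 30 = 74

74


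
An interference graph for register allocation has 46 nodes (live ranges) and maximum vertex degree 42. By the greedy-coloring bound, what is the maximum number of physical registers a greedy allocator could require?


Greedy coloring never needs more than (max_degree + 1) colors: when coloring a vertex, at most max_degree neighbors are already colored.
Upper bound = 42 + 1 = 43

43


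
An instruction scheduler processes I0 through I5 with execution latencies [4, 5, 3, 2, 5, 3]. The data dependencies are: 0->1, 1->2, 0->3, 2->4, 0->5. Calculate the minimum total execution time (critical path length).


Compute longest path through dependency graph: dist(Ik) = max over predecessors of dist + latency(Ik).
dist(I0) = latency 4 = 4
dist(I1) = dist(I0) + 5 = 4 + 5 = 9
dist(I2) = dist(I1) + 3 = 9 + 3 = 12
dist(I3) = dist(I0) + 2 = 4 + 2 = 6
dist(I4) = dist(I2) + 5 = 12 + 5 = 17
dist(I5) = dist(I0) + 3 = 4 + 3 = 7
Critical path = max dist = 17

17


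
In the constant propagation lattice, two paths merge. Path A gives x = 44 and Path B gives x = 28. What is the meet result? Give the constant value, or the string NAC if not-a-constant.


Meet operation: if both paths give the same constant, result is that constant; if they differ, result is NAC (not-a-constant).
Path A: 44, Path B: 28 -> differ
Result: not-a-constant -> NAC

NAC


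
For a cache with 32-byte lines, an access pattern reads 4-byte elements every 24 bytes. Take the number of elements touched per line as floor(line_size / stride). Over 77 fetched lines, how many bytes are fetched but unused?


Elements per line = floor(32 / 24) = 1
Bytes used per line = 1 * 4 = 4
Wasted per line = 32 - 4 = 28
Total wasted = 28 * 77 = 2156

2156


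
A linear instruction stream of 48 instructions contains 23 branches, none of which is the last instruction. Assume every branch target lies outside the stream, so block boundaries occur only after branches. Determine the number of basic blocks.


With no in-sequence branch targets, the leaders are the first instruction plus the instruction after each branch.
Number of basic blocks = branches + 1
= 23 + 1 = 24

24


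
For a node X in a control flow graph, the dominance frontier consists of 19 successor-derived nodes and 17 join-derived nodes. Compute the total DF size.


DF(X) = direct successor contributions + join point contributions
= 19 + 17 = 36

36


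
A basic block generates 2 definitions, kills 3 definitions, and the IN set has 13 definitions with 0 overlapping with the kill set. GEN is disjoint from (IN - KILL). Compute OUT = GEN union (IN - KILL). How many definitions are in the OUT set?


IN - KILL: 13 - 0 = 13 surviving definitions
OUT = GEN + surviving = 2 + 13 = 15

15


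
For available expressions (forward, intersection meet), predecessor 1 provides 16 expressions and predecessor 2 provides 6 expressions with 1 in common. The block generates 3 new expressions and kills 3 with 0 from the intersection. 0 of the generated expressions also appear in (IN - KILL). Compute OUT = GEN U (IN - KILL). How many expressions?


IN = intersection of predecessors = 1
IN - KILL = 1 - 0 = 1
|OUT| = |GEN| + |IN - KILL| - |GEN ∩ (IN - KILL)| = 3 + 1 - 0 = 4

4


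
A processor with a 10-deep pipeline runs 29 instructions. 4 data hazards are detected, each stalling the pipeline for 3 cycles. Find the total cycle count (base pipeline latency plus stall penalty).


Base cycles = 10 + 29 - 1 = 38
Total stalls = 4 * 3 = 12
Total = 38 + 12 = 50

50


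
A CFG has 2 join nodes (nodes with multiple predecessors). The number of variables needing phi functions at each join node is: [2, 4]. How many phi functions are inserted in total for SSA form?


Total phi functions = sum of phi functions at each join node
= 2 + 4 = 6

6


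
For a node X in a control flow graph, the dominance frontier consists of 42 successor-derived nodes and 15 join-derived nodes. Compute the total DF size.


DF(X) = direct successor contributions + join point contributions
= 42 + 15 = 57

57


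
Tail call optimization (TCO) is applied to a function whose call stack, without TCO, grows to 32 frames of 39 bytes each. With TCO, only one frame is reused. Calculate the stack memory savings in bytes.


Without TCO: 32 * 39 = 1248 bytes
With TCO: reuse 1 frame = 39 bytes
Savings = 1248 - 39 = 1209

1209


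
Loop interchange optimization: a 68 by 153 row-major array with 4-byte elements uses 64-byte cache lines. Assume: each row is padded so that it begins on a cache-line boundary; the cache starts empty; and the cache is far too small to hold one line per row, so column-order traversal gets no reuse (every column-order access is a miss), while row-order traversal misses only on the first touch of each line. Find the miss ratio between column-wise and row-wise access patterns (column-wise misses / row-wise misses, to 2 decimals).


Each row occupies 153 * 4 = 612 bytes and starts on a line boundary, so it spans ceil(612 / 64) = 10 cache lines.
Row-major traversal misses (one per line touched): 68 * ceil(153 * 4 / 64) = 680
Column-major traversal misses (no reuse, every access misses): 68 * 153 = 10404
Ratio = 10404 / 680 = 15.3

15.3


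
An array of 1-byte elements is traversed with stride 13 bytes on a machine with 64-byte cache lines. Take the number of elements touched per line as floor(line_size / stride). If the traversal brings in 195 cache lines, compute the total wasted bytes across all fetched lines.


Elements per line = floor(64 / 13) = 4
Bytes used per line = 4 * 1 = 4
Wasted per line = 64 - 4 = 60
Total wasted = 60 * 195 = 11700

11700


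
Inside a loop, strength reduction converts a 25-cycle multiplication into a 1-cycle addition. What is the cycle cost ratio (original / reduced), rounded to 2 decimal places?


Ratio = mult_cost / add_cost = 25 / 1 = 25.0

25.0


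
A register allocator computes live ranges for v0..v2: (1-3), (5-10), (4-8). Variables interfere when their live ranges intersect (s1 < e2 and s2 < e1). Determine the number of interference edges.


Check all pairs for overlapping intervals.
Two intervals (s1,e1) and (s2,e2) overlap if s1 < e2 and s2 < e1.
v0 (1-3) vs v1..v2: overlaps none -> 0
v1 (5-10) vs v2: overlaps v2 -> 1
Total overlapping pairs = 0 + 1 = 1

1


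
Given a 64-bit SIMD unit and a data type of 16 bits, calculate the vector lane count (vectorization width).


Width = SIMD bits / data type bits
= 64 / 16 = 4

4


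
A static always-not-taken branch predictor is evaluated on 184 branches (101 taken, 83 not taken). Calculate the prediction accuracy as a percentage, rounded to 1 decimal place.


Predictor: always-not-taken
Correct predictions = 83
Accuracy = 83 / 184 * 100 = 45.1%

45.1


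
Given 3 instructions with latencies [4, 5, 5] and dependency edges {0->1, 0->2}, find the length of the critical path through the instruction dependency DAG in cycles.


Compute longest path through dependency graph: dist(Ik) = max over predecessors of dist + latency(Ik).
dist(I0) = latency 4 = 4
dist(I1) = dist(I0) + 5 = 4 + 5 = 9
dist(I2) = dist(I0) + 5 = 4 + 5 = 9
Critical path = max dist = 9

9


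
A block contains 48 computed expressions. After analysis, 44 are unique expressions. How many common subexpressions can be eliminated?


CSE count = total expressions - unique expressions
= 48 - 44 = 4

4


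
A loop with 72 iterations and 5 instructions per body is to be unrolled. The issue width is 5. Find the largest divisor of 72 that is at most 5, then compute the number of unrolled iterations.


Largest divisor of 72 <= 5 is 4
New iterations = 72 / 4 = 18

18


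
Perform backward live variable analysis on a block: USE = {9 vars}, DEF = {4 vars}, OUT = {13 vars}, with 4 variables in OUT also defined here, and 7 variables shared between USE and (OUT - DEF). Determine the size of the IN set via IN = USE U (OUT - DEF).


OUT - DEF: 13 - 4 = 9
|IN| = |USE| + |OUT - DEF| - |USE ∩ (OUT - DEF)| = 9 + 9 - 7 = 11

11


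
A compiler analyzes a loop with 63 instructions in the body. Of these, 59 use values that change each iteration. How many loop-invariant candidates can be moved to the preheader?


Invariant candidates = total - loop-dependent
= 63 - 59 = 4

4


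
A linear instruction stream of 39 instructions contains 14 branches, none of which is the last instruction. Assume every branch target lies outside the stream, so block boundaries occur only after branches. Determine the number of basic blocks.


With no in-sequence branch targets, the leaders are the first instruction plus the instruction after each branch.
Number of basic blocks = branches + 1
= 14 + 1 = 15

15


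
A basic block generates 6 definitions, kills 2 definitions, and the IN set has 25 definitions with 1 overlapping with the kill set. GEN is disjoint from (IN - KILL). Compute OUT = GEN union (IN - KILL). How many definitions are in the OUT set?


IN - KILL: 25 - 1 = 24 surviving definitions
OUT = GEN + surviving = 6 + 24 = 30

30


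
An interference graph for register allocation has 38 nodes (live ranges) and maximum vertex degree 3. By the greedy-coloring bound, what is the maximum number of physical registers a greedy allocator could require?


Greedy coloring never needs more than (max_degree + 1) colors: when coloring a vertex, at most max_degree neighbors are already colored.
Upper bound = 3 + 1 = 4

4


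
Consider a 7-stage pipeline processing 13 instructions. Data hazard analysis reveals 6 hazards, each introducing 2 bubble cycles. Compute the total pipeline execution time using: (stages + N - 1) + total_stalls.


Base cycles = 7 + 13 - 1 = 19
Total stalls = 6 * 2 = 12
Total = 19 + 12 = 31

31


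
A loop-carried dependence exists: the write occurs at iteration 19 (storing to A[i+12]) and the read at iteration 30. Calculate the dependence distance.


Distance = read iteration - write iteration
= 30 - 19 = 11

11


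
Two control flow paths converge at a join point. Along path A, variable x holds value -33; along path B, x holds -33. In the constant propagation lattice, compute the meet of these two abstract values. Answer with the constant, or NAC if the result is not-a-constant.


Meet operation: if both paths give the same constant, result is that constant; if they differ, result is NAC (not-a-constant).
Path A: -33, Path B: -33 -> equal
Result: constant -> -33

-33


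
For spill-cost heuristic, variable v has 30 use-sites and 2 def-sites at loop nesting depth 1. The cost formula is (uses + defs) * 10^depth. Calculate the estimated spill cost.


uses + defs = 30 + 2 = 32
10^1 = 10
Spill cost = 32 * 10 = 320

320


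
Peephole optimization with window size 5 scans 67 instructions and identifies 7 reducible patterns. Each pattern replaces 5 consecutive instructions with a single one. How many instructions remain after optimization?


Each match removes 4 instructions.
Total removed = 7 * 4 = 28
Remaining = 67 - 28 = 39

39


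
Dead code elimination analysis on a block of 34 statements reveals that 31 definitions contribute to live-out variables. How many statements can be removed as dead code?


Dead code = total statements - live definitions
= 34 - 31 = 3

3


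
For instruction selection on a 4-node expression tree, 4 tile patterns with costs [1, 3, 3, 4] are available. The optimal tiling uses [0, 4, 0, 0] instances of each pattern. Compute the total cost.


Total cost = sum(count_i * cost_i)
= 0*1 + 4*3 + 0*3 + 0*4
= 12

12


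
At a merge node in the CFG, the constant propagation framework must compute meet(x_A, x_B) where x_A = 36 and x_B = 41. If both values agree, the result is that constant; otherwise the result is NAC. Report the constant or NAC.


Meet operation: if both paths give the same constant, result is that constant; if they differ, result is NAC (not-a-constant).
Path A: 36, Path B: 41 -> differ
Result: not-a-constant -> NAC

NAC


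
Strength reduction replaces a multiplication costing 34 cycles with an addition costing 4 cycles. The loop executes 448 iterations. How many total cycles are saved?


Per-iteration saving = 34 - 4 = 30
Total saved = 448 * 30 = 13440

13440


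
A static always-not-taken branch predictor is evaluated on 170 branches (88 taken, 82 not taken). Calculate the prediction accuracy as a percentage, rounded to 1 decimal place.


Predictor: always-not-taken
Correct predictions = 82
Accuracy = 82 / 170 * 100 = 48.2%

48.2


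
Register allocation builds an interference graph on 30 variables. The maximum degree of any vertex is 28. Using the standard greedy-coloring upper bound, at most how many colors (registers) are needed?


Greedy coloring never needs more than (max_degree + 1) colors: when coloring a vertex, at most max_degree neighbors are already colored.
Upper bound = 28 + 1 = 29

29


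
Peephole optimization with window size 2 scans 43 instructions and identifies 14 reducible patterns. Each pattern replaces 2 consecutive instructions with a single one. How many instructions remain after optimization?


Each match removes 1 instructions.
Total removed = 14 * 1 = 14
Remaining = 43 - 14 = 29

29


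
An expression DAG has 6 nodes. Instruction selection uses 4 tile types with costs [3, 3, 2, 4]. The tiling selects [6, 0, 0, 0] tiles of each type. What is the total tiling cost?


Total cost = sum(count_i * cost_i)
= 6*3 + 0*3 + 0*2 + 0*4
= 18

18


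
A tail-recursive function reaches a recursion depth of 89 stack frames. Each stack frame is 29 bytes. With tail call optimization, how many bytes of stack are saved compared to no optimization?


Without TCO: 89 * 29 = 2581 bytes
With TCO: reuse 1 frame = 29 bytes
Savings = 2581 - 29 = 2552

2552


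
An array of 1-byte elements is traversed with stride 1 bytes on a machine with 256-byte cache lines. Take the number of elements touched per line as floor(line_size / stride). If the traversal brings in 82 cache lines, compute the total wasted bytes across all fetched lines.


Elements per line = floor(256 / 1) = 256
Bytes used per line = 256 * 1 = 256
Wasted per line = 256 - 256 = 0
Total wasted = 0 * 82 = 0

0


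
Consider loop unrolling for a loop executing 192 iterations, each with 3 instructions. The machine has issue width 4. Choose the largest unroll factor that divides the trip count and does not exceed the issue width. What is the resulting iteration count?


Largest divisor of 192 <= 4 is 4
New iterations = 192 / 4 = 48

48


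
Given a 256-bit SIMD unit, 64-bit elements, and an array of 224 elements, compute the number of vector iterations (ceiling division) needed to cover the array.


Width = 256 / 64 = 4 elements per vector op
Iterations = ceil(224 / 4) = 56

56


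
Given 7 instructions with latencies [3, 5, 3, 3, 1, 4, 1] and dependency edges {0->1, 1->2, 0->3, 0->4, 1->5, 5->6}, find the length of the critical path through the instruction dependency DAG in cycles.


Compute longest path through dependency graph: dist(Ik) = max over predecessors of dist + latency(Ik).
dist(I0) = latency 3 = 3
dist(I1) = dist(I0) + 5 = 3 + 5 = 8
dist(I2) = dist(I1) + 3 = 8 + 3 = 11
dist(I3) = dist(I0) + 3 = 3 + 3 = 6
dist(I4) = dist(I0) + 1 = 3 + 1 = 4
dist(I5) = dist(I1) + 4 = 8 + 4 = 12
dist(I6) = dist(I5) + 1 = 12 + 1 = 13
Critical path = max dist = 13

13


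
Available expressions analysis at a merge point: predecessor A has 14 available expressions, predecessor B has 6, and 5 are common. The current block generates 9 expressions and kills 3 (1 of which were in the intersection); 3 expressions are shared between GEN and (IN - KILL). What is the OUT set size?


IN = intersection of predecessors = 5
IN - KILL = 5 - 1 = 4
|OUT| = |GEN| + |IN - KILL| - |GEN ∩ (IN - KILL)| = 9 + 4 - 3 = 10

10


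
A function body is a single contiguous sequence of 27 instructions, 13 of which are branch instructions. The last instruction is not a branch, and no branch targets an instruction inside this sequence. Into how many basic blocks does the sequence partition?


With no in-sequence branch targets, the leaders are the first instruction plus the instruction after each branch.
Number of basic blocks = branches + 1
= 13 + 1 = 14

14


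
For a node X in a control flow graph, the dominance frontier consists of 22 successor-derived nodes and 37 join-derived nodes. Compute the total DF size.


DF(X) = direct successor contributions + join point contributions
= 22 + 37 = 59

59


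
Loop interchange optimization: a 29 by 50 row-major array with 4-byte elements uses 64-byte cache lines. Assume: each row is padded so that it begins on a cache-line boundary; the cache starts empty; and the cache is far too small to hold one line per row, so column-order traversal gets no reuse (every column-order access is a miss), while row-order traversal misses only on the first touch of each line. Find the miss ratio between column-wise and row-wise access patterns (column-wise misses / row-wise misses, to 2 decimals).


Each row occupies 50 * 4 = 200 bytes and starts on a line boundary, so it spans ceil(200 / 64) = 4 cache lines.
Row-major traversal misses (one per line touched): 29 * ceil(50 * 4 / 64) = 116
Column-major traversal misses (no reuse, every access misses): 29 * 50 = 1450
Ratio = 1450 / 116 = 12.5

12.5


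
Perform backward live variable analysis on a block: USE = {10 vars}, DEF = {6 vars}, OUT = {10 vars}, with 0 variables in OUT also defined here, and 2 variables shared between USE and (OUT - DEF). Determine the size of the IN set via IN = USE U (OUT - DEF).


OUT - DEF: 10 - 0 = 10
|IN| = |USE| + |OUT - DEF| - |USE ∩ (OUT - DEF)| = 10 + 10 - 2 = 18

18


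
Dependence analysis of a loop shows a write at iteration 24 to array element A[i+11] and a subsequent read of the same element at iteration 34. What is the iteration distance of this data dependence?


Distance = read iteration - write iteration
= 34 - 24 = 10

10
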